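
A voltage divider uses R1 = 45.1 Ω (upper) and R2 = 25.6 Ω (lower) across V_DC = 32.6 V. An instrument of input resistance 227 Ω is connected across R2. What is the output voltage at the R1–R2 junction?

R2 ‖ R_L = (25.6 × 227)/(25.6 + 227) = 23.01 Ω.
Now apply the divider: V_out = 32.6 × 0.3378 = 11.01 V.

V_out ≈ 11.0 V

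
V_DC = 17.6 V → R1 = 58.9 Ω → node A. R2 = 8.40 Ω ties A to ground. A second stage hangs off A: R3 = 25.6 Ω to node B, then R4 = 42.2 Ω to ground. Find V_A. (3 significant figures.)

V_A ≈ 1.98 V

Looking into the second stage from A: R3 + R4 = 67.80 Ω appears in parallel with R2.
R2 ‖ (R3+R4) = 7.474 Ω.
So V_A = 17.6 × 0.1126 = 1.982 V.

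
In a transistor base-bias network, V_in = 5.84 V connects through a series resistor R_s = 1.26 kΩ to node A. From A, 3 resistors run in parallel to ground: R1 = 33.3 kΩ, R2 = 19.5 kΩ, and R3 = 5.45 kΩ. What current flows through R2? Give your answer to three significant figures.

Combine the parallel branches: R_p = (1/33.3 + 1/19.5 + 1/5.45)⁻¹ = 3.776 kΩ.
Node voltage V_A = V_in · R_p/(R_s + R_p) = 5.84 × 0.7498 = 4.379 V.
I(R2) = V_A / R2 = 4.379/19.5 = 0.2246 mA.
(Check via current divider: I_total = 1.160 mA; share G_k/ΣG = 0.1937 → same result.)

I ≈ 0.225 mA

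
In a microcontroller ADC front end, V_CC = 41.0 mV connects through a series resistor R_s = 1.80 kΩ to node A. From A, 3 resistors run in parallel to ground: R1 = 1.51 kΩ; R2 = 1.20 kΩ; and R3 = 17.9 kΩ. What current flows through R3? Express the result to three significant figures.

Equivalent of the parallel group: R_p = 0.6446 kΩ.
Node voltage V_A = V_CC · R_p/(R_s + R_p) = 41.0 × 0.2637 = 10.81 mV.
Branch current I = V_A/R3 = 10.81/17.9 = 0.6039 µA.
(Equivalently: I_total = 16.77 µA, then current-divider fraction G_k/ΣG = 0.03601.)

I ≈ 0.604 µA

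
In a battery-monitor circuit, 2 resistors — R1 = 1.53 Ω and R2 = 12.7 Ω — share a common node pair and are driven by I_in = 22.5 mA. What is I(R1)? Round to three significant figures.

For two parallel branches, I_k = I_in · (other R)/(sum of R).
I(R1) = 22.5 × 12.7/(1.53 + 12.7) = 22.5 × 0.8925 = 20.08 mA.

I ≈ 20.1 mA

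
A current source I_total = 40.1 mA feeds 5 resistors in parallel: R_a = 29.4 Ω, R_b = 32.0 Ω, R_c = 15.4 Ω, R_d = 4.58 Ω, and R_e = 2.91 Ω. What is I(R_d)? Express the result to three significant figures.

I ≈ 12.6 mA

ΣG = 1/29.4 + 1/32.0 + 1/15.4 + 1/4.58 + 1/2.91 = 0.6922.
Current divider: I(R_d) = I_total · G_k/ΣG = 40.1 × (0.2183/0.6922) = 40.1 × 0.3154 = 12.65 mA.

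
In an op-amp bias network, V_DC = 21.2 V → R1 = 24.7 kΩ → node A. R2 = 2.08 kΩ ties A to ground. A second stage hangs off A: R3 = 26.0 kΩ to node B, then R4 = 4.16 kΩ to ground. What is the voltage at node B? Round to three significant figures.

Looking into the second stage from A: R3 + R4 = 30.16 kΩ appears in parallel with R2.
R2 ‖ (R3+R4) = 1.946 kΩ.
First divider: V_A = V_DC · 1.946/(24.7 + 1.946) = 1.548 V.
Then the unloaded second divider: V_B = V_A × R4/(R3+R4) = 1.548 × 0.1379 = 0.2135 V.

V_B ≈ 0.214 V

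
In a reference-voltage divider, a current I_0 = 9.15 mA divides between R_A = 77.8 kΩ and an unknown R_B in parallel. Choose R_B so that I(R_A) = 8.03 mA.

In a two-way split, I_A/I_0 = R_B/(R_A + R_B).
8.03/9.15 = R_B/(R_A + R_B) → R_B = R_A · (0.8776)/(1 − 0.8776) = 77.8 × 7.170 = 557.8 kΩ.

R_B ≈ 558 kΩ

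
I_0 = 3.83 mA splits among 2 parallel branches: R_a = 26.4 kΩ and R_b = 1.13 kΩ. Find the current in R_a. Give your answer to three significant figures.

I ≈ 0.157 mA

For two parallel branches, I_k = I_0 · (other R)/(sum of R).
So I = 3.83 × 1.13/27.53 = 0.1572 mA.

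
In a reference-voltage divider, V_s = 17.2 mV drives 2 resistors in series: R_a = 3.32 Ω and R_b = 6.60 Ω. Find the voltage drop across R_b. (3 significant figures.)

ΣR = 3.32 + 6.60 = 9.920 Ω.
Voltage divider: V = V_s · (6.600 / 9.920) = 17.2 × 0.6653 = 11.44 mV.

V ≈ 11.4 mV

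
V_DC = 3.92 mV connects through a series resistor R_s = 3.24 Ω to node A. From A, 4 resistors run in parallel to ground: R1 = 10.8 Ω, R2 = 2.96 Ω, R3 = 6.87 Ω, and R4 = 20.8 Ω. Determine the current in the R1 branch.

I ≈ 0.120 mA

Equivalent of the parallel group: R_p = 1.602 Ω.
V_A by voltage divider: V_A = 3.92 × 1.602/(3.24 + 1.602) = 1.297 mV.
Branch current I = V_A/R1 = 1.297/10.8 = 0.1201 mA.
(Equivalently: I_total = 0.8095 mA, then current-divider fraction G_k/ΣG = 0.1484.)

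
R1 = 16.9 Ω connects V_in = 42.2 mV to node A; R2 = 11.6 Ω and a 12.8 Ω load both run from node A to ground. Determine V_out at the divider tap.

The load sits in parallel with R2, giving an effective lower resistance R2' = R2·R_L/(R2+R_L) = 6.085 Ω.
Voltage divider with the loaded lower leg: V_out = 42.2 × 6.085/(16.9 + 6.085) = 42.2 × 0.2647 = 11.17 mV.

V_out ≈ 11.2 mV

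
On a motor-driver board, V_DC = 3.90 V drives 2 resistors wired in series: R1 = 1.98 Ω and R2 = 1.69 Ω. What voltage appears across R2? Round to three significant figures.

V ≈ 1.80 V

Total series resistance ΣR = 1.98 + 1.69 = 3.670 Ω.
V = V_DC · R/ΣR = 3.90 × 0.4605 = 1.796 V.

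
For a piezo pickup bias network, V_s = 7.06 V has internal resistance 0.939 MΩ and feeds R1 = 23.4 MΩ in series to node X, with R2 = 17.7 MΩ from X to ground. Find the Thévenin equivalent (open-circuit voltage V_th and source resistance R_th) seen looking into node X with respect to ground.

R1' = 0.939 + 23.4 = 24.34 MΩ (source resistance + R1).
With X open, the divider is unloaded: V_th = 7.06 × 17.7/42.04 = 2.973 V.
Looking into X with the source shorted: R_th = R1'·R2/(R1'+R2) = 24.34 × 17.7/42.04 = 10.25 MΩ.

V_th ≈ 2.97 V, R_th ≈ 10.2 MΩ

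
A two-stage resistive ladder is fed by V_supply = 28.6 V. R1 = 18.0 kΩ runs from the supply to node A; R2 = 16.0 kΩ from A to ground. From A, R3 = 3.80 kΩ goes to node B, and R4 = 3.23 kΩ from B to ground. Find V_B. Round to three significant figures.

Looking into the second stage from A: R3 + R4 = 7.030 kΩ appears in parallel with R2.
Effective lower resistance at A: R2 ‖ 7.030 = 4.884 kΩ.
So V_A = 28.6 × 0.2134 = 6.104 V.
V_B = V_A × 0.4595 = 2.805 V.

V_B ≈ 2.80 V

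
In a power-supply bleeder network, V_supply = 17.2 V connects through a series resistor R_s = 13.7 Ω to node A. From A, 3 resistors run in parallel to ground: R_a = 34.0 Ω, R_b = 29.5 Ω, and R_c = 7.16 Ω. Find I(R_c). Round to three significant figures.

I ≈ 0.635 A

Parallel bank: R_p = 1/(1/34.0 + 1/29.5 + 1/7.16) = 4.927 Ω.
V_A by voltage divider: V_A = 17.2 × 4.927/(13.7 + 4.927) = 4.549 V.
Branch current I = V_A/R_c = 4.549/7.16 = 0.6354 A.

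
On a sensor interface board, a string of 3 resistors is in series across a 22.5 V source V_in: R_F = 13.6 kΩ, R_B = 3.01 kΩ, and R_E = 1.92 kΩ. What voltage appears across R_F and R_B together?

V ≈ 20.2 V

Total series resistance ΣR = 13.6 + 3.01 + 1.92 = 18.53 kΩ.
R_{R_F..R_B} = 13.6 + 3.01 = 16.61 kΩ.
V = V_in · R/ΣR = 22.5 × 0.8964 = 20.17 V.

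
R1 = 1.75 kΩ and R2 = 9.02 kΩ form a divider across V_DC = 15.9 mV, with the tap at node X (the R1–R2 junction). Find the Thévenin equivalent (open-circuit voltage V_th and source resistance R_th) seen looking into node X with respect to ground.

V_th is the unloaded tap voltage: V_DC · R2/(R1+R2) = 15.9 × 0.8375 = 13.32 mV.
Looking into X with the source shorted: R_th = R1·R2/(R1+R2) = 1.750 × 9.02/10.77 = 1.466 kΩ.

V_th ≈ 13.3 mV, R_th ≈ 1.47 kΩ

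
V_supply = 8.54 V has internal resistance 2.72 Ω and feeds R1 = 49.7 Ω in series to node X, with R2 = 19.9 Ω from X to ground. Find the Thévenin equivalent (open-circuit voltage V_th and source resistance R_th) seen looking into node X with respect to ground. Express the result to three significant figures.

R1' = 2.72 + 49.7 = 52.42 Ω (source resistance + R1).
Open-circuit (no load on X): V_th = V_supply · R2/(R1' + R2) = 8.54 × 19.9/(52.42 + 19.9) = 2.350 V.
With V_supply suppressed (replaced by a short), R_th = R1' ‖ R2 = (52.42 × 19.9)/(52.42 + 19.9) = 14.42 Ω.

V_th ≈ 2.35 V, R_th ≈ 14.4 Ω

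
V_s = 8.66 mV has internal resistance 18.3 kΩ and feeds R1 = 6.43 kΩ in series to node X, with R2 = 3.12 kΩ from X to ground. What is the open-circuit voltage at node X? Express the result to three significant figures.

V_th ≈ 0.970 mV

R1' = 18.3 + 6.43 = 24.73 kΩ (source resistance + R1).
V_th is the unloaded tap voltage: V_s · R2/(R1'+R2) = 8.66 × 0.1120 = 0.9702 mV.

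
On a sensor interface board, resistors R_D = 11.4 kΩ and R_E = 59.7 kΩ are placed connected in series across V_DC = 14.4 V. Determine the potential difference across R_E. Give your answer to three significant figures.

V ≈ 12.1 V

Series total: ΣR = 11.4 + 59.7 = 71.10 kΩ.
By the voltage-divider rule, V = 14.4 × 59.70/71.10 = 12.09 V.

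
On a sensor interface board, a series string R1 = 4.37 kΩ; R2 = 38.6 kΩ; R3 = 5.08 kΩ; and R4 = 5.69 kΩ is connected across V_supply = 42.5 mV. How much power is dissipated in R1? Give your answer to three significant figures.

P ≈ 2.73 nW

ΣR = 53.74 kΩ → I = 42.5/53.74 = 0.7908 µA.
P(R1) = I²·R1 = (0.7908)² × 4.37 = 2.733 nW.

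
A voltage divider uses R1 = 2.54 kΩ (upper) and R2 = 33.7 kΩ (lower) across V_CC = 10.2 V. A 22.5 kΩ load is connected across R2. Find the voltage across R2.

V_out ≈ 8.58 V

First combine the lower leg with the load: R2 ‖ R_L = 13.49 kΩ.
Voltage divider with the loaded lower leg: V_out = 10.2 × 13.49/(2.54 + 13.49) = 10.2 × 0.8416 = 8.584 V.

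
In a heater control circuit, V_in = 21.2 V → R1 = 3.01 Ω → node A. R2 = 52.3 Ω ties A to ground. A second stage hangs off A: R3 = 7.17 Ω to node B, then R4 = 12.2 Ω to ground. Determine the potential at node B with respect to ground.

V_B ≈ 11.0 V

Node A sees R2 in parallel with the series input of stage 2, R3 + R4 = 19.37 Ω.
R2 ‖ (R3+R4) = 14.13 Ω.
V_A = 21.2 × 14.13/(3.01 + 14.13) = 17.48 V.
V_B = V_A × 0.6298 = 11.01 V.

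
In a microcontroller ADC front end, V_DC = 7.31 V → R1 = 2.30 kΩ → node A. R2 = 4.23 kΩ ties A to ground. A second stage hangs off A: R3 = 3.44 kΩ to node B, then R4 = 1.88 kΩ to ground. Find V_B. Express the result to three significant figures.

V_B ≈ 1.31 V

The second stage (R3 + R4 = 5.320 kΩ) loads node A in parallel with R2.
R2 ‖ (R3+R4) = 2.356 kΩ.
First divider: V_A = V_DC · 2.356/(2.30 + 2.356) = 3.699 V.
Stage 2 is unloaded, so V_B = V_A · R4/(R3+R4) = 3.699 × 1.88/5.320 = 1.307 V.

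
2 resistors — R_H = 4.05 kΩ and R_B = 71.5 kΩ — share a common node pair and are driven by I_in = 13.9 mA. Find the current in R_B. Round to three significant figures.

I ≈ 0.745 mA

For two parallel branches, I_k = I_in · (other R)/(sum of R).
I(R_B) = 13.9 × 4.05/(4.05 + 71.5) = 13.9 × 0.05361 = 0.7451 mA.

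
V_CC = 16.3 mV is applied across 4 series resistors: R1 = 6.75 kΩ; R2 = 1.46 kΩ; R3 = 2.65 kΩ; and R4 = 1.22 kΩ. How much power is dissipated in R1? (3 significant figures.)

Series current I = V_CC/ΣR = 16.3/12.08 = 1.349 µA.
P = I²R = 1.821 × 6.75 = 12.29 nW.

P ≈ 12.3 nW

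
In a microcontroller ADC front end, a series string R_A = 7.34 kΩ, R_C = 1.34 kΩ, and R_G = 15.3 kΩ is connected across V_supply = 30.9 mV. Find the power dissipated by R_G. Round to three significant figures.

P ≈ 25.4 nW

Series current I = V_supply/ΣR = 30.9/23.98 = 1.289 µA.
V(R_G) = I·R = 19.72 mV; P = V·I = 19.72 × 1.289 = 25.40 nW.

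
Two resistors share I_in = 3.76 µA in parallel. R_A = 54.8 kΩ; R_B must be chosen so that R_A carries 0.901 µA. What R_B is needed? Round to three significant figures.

R_B ≈ 17.3 kΩ

In a two-way split, I_A/I_in = R_B/(R_A + R_B).
With f = 0.2396, R_B = R_A · f/(1−f) = 54.8 × 0.3151 = 17.27 kΩ.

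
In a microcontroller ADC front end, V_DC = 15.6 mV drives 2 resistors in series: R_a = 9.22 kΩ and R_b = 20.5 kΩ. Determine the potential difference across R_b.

V ≈ 10.8 mV

ΣR = 9.22 + 20.5 = 29.72 kΩ.
Voltage divider: V = V_DC · (20.50 / 29.72) = 15.6 × 0.6898 = 10.76 mV.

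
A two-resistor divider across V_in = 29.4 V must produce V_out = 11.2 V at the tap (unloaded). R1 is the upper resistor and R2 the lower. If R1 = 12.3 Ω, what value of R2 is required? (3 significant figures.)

Required fraction k = V_out/V_in = 0.3810.
Rearranging, R2 = R1·k/(1−k) = 12.3 × 0.6154 = 7.569 Ω.

R2 ≈ 7.57 Ω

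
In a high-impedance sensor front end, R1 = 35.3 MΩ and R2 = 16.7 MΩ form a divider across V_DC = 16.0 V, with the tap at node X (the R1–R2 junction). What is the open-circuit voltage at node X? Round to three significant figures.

V_th ≈ 5.14 V

With X open, the divider is unloaded: V_th = 16.0 × 16.7/52.00 = 5.138 V.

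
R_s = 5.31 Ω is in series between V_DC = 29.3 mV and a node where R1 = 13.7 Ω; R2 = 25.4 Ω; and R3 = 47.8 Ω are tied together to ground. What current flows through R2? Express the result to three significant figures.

Combine the parallel branches: R_p = (1/13.7 + 1/25.4 + 1/47.8)⁻¹ = 7.503 Ω.
V_A = 29.3 × 7.503/12.81 = 17.16 mV.
Branch current I = V_A/R2 = 17.16/25.4 = 0.6755 mA.
(Check via current divider: I_total = 2.287 mA; share G_k/ΣG = 0.2954 → same result.)

I ≈ 0.675 mA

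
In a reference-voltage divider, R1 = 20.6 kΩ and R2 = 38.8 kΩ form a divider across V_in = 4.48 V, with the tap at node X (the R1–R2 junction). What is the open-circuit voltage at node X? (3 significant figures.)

V_th is the unloaded tap voltage: V_in · R2/(R1+R2) = 4.48 × 0.6532 = 2.926 V.

V_th ≈ 2.93 V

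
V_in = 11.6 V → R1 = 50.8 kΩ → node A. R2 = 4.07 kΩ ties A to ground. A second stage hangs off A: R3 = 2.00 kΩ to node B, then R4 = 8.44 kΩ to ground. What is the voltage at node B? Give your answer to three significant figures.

The second stage (R3 + R4 = 10.44 kΩ) loads node A in parallel with R2.
Effective lower resistance at A: R2 ‖ 10.44 = 2.928 kΩ.
V_A = 11.6 × 2.928/(50.8 + 2.928) = 0.6322 V.
Then the unloaded second divider: V_B = V_A × R4/(R3+R4) = 0.6322 × 0.8084 = 0.5111 V.

V_B ≈ 0.511 V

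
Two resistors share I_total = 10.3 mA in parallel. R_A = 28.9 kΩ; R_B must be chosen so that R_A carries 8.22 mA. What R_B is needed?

The fraction through R_A equals R_B/(R_A+R_B).
8.22/10.3 = R_B/(R_A + R_B) → R_B = R_A · (0.7981)/(1 − 0.7981) = 28.9 × 3.952 = 114.2 kΩ.

R_B ≈ 114 kΩ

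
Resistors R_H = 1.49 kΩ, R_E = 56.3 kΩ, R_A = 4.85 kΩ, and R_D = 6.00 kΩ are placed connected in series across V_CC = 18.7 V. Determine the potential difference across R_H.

V ≈ 0.406 V

Series total: ΣR = 1.49 + 56.3 + 4.85 + 6.00 = 68.64 kΩ.
V = V_CC · R/ΣR = 18.7 × 0.02171 = 0.4059 V.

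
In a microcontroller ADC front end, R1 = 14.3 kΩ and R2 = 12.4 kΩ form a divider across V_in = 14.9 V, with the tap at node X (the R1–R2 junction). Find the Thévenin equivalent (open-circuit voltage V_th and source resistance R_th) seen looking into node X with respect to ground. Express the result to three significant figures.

Open-circuit (no load on X): V_th = V_in · R2/(R1 + R2) = 14.9 × 12.4/(14.30 + 12.4) = 6.920 V.
Looking into X with the source shorted: R_th = R1·R2/(R1+R2) = 14.30 × 12.4/26.70 = 6.641 kΩ.

V_th ≈ 6.92 V, R_th ≈ 6.64 kΩ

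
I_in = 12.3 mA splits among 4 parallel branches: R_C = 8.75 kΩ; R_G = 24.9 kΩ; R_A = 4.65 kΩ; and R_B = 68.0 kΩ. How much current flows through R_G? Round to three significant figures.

Total conductance ΣG = 1/8.75 + 1/24.9 + 1/4.65 + 1/68.0 = 0.3842 (units of 1/kΩ).
Current divider: I(R_G) = I_in · G_k/ΣG = 12.3 × (0.04016/0.3842) = 12.3 × 0.1045 = 1.286 mA.

I ≈ 1.29 mA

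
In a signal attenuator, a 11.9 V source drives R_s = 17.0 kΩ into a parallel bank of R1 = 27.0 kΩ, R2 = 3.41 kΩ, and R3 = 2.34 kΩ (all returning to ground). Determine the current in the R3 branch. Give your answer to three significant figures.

Parallel bank: R_p = 1/(1/27.0 + 1/3.41 + 1/2.34) = 1.320 kΩ.
V_A = 11.9 × 1.320/18.32 = 0.8574 V.
Branch current I = V_A/R3 = 0.8574/2.34 = 0.3664 mA.
(Equivalently: I_total = 0.6496 mA, then current-divider fraction G_k/ΣG = 0.5641.)

I ≈ 0.366 mA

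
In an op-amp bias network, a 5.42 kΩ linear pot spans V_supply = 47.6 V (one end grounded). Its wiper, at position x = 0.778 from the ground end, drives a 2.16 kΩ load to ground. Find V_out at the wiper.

The pot divides into 1.203 kΩ above the wiper and 4.217 kΩ below.
Lower segment in parallel with the load: 4.217 ‖ 2.16 = 1.428 kΩ.
Loaded-divider output: V_out = 47.6 × 0.5428 = 25.84 V.

V_out ≈ 25.8 V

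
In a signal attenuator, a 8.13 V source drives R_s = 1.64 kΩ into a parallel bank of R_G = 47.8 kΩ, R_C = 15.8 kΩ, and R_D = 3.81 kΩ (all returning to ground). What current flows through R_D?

Combine the parallel branches: R_p = (1/47.8 + 1/15.8 + 1/3.81)⁻¹ = 2.885 kΩ.
V_A by voltage divider: V_A = 8.13 × 2.885/(1.64 + 2.885) = 5.183 V.
Branch current I = V_A/R_D = 5.183/3.81 = 1.360 mA.

I ≈ 1.36 mA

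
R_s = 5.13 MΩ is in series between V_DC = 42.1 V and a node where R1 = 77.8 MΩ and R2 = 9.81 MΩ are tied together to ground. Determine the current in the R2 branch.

Equivalent of the parallel group: R_p = 8.712 MΩ.
Node voltage V_A = V_DC · R_p/(R_s + R_p) = 42.1 × 0.6294 = 26.50 V.
Branch current I = V_A/R2 = 26.50/9.81 = 2.701 µA.

I ≈ 2.70 µA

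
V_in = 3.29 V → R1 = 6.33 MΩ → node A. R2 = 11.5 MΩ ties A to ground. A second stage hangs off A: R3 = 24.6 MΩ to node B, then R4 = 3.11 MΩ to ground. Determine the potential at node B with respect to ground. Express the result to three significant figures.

The second stage (R3 + R4 = 27.71 MΩ) loads node A in parallel with R2.
R2 ‖ (R3+R4) = 8.127 MΩ.
First divider: V_A = V_in · 8.127/(6.33 + 8.127) = 1.849 V.
Stage 2 is unloaded, so V_B = V_A · R4/(R3+R4) = 1.849 × 3.11/27.71 = 0.2076 V.

V_B ≈ 0.208 V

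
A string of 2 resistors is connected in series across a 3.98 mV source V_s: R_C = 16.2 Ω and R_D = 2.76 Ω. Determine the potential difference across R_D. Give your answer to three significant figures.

Series total: ΣR = 16.2 + 2.76 = 18.96 Ω.
Voltage divider: V = V_s · (2.760 / 18.96) = 3.98 × 0.1456 = 0.5794 mV.

V ≈ 0.579 mV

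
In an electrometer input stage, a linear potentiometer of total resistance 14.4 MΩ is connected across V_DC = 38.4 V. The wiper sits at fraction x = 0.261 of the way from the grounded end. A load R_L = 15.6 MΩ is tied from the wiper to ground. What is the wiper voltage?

V_out ≈ 8.51 V

Split the track: R_lower = x·R_p = 3.758 MΩ, R_upper = (1−x)·R_p = 10.64 MΩ.
Lower segment in parallel with the load: 3.758 ‖ 15.6 = 3.029 MΩ.
Then V_out = V_DC · 3.029/(10.64 + 3.029) = 8.508 V.
(Unloaded: V_out = x·V_DC = 10.0 V.)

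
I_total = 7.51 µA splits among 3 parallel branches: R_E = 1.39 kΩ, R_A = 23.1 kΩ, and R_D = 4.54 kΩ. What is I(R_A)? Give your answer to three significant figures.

I ≈ 0.331 µA

Conductances: ΣG = 1/1.39 + 1/23.1 + 1/4.54 = 0.9830 (1/kΩ).
Current divider: I(R_A) = I_total · G_k/ΣG = 7.51 × (0.04329/0.9830) = 7.51 × 0.04404 = 0.3307 µA.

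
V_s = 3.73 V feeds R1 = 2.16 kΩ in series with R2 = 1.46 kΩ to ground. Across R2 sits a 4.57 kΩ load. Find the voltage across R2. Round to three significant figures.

The load sits in parallel with R2, giving an effective lower resistance R2' = R2·R_L/(R2+R_L) = 1.107 kΩ.
Now apply the divider: V_out = 3.73 × 0.3387 = 1.264 V.

V_out ≈ 1.26 V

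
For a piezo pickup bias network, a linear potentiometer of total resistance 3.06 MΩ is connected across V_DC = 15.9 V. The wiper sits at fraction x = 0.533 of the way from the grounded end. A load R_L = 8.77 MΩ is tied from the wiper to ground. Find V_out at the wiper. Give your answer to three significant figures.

The pot divides into 1.429 MΩ above the wiper and 1.631 MΩ below.
(x·R_p) ‖ R_L = 1.375 MΩ.
Loaded-divider output: V_out = 15.9 × 0.4904 = 7.797 V.
(Unloaded: V_out = x·V_DC = 8.47 V.)

V_out ≈ 7.80 V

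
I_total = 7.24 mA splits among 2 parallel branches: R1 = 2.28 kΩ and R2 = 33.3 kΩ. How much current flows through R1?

I ≈ 6.78 mA

With just two branches, the current splits inversely with resistance.
So I = 7.24 × 33.3/35.58 = 6.776 mA.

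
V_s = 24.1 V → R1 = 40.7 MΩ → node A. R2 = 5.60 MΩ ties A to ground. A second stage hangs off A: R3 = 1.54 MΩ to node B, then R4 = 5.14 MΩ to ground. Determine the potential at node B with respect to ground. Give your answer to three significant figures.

Looking into the second stage from A: R3 + R4 = 6.680 MΩ appears in parallel with R2.
R2 ‖ (R3+R4) = 3.046 MΩ.
So V_A = 24.1 × 0.06963 = 1.678 V.
V_B = V_A × 0.7695 = 1.291 V.

V_B ≈ 1.29 V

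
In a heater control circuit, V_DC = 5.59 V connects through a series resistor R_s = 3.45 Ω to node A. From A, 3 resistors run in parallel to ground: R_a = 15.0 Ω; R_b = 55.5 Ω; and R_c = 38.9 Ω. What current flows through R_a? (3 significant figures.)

Combine the parallel branches: R_p = (1/15.0 + 1/55.5 + 1/38.9)⁻¹ = 9.059 Ω.
V_A by voltage divider: V_A = 5.59 × 9.059/(3.45 + 9.059) = 4.048 V.
I(R_a) = V_A / R_a = 4.048/15.0 = 0.2699 A.
(Equivalently: I_total = 0.4469 A, then current-divider fraction G_k/ΣG = 0.6039.)

I ≈ 0.270 A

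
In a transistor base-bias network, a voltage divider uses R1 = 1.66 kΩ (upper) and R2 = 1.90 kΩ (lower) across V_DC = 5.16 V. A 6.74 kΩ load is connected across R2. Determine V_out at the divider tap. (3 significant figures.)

V_out ≈ 2.43 V

R2 ‖ R_L = (1.90 × 6.74)/(1.90 + 6.74) = 1.482 kΩ.
Then V_out = V_DC · R2'/(R1 + R2') = 5.16 × 1.482/3.142 = 2.434 V.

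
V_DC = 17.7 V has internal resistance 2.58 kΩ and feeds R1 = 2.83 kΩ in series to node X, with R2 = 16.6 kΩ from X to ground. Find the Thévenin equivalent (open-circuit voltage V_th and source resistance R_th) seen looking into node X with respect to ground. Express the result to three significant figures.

V_th ≈ 13.3 V, R_th ≈ 4.08 kΩ

R1' = 2.58 + 2.83 = 5.410 kΩ (source resistance + R1).
V_th is the unloaded tap voltage: V_DC · R2/(R1'+R2) = 17.7 × 0.7542 = 13.35 V.
Zeroing V_DC shorts the top of R1' to ground, so R_th = R1' ‖ R2 = 4.080 kΩ.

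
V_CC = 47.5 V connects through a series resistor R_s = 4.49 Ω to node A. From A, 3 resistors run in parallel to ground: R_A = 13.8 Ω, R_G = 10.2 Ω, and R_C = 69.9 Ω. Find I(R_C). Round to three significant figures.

Parallel bank: R_p = 1/(1/13.8 + 1/10.2 + 1/69.9) = 5.411 Ω.
Node voltage V_A = V_CC · R_p/(R_s + R_p) = 47.5 × 0.5465 = 25.96 V.
Branch current I = V_A/R_C = 25.96/69.9 = 0.3714 A.
(Equivalently: I_total = 4.798 A, then current-divider fraction G_k/ΣG = 0.07741.)

I ≈ 0.371 A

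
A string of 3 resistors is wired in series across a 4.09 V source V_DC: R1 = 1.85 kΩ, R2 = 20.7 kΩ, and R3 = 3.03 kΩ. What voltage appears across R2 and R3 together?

V ≈ 3.79 V

Total series resistance ΣR = 1.85 + 20.7 + 3.03 = 25.58 kΩ.
R_{R2..R3} = 20.7 + 3.03 = 23.73 kΩ.
Voltage divider: V = V_DC · (23.73 / 25.58) = 4.09 × 0.9277 = 3.794 V.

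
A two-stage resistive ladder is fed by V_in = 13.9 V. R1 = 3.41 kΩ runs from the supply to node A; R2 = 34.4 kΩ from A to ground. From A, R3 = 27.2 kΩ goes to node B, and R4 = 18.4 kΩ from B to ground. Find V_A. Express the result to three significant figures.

V_A ≈ 11.8 V

Node A sees R2 in parallel with the series input of stage 2, R3 + R4 = 45.60 kΩ.
R2 ‖ (R3+R4) = 19.61 kΩ.
First divider: V_A = V_in · 19.61/(3.41 + 19.61) = 11.84 V.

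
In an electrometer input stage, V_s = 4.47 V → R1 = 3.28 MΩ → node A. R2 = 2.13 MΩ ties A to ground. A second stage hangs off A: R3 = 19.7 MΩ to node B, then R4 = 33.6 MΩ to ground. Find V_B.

Node A sees R2 in parallel with the series input of stage 2, R3 + R4 = 53.30 MΩ.
Effective lower resistance at A: R2 ‖ 53.30 = 2.048 MΩ.
First divider: V_A = V_s · 2.048/(3.28 + 2.048) = 1.718 V.
Stage 2 is unloaded, so V_B = V_A · R4/(R3+R4) = 1.718 × 33.6/53.30 = 1.083 V.

V_B ≈ 1.08 V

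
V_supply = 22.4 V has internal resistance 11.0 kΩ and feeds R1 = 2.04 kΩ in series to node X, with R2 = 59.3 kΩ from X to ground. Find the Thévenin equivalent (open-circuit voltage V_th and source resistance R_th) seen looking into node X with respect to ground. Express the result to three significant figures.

R1' = 11.0 + 2.04 = 13.04 kΩ (source resistance + R1).
Open-circuit (no load on X): V_th = V_supply · R2/(R1' + R2) = 22.4 × 59.3/(13.04 + 59.3) = 18.36 V.
Zeroing V_supply shorts the top of R1' to ground, so R_th = R1' ‖ R2 = 10.69 kΩ.

V_th ≈ 18.4 V, R_th ≈ 10.7 kΩ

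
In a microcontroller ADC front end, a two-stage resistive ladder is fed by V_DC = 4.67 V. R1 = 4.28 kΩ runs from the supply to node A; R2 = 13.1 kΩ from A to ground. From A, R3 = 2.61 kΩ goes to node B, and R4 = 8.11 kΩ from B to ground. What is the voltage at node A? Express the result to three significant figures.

The second stage (R3 + R4 = 10.72 kΩ) loads node A in parallel with R2.
R2 ‖ (R3+R4) = 5.896 kΩ.
V_A = 4.67 × 5.896/(4.28 + 5.896) = 2.706 V.

V_A ≈ 2.71 V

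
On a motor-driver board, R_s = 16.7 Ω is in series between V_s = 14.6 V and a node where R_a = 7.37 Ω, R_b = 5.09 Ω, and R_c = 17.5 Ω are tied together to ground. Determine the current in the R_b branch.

I ≈ 0.382 A

Combine the parallel branches: R_p = (1/7.37 + 1/5.09 + 1/17.5)⁻¹ = 2.569 Ω.
V_A by voltage divider: V_A = 14.6 × 2.569/(16.7 + 2.569) = 1.946 V.
Branch current I = V_A/R_b = 1.946/5.09 = 0.3824 A.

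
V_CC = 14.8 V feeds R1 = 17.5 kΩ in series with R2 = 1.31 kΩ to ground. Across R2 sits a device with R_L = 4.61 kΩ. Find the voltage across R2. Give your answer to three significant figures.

The load sits in parallel with R2, giving an effective lower resistance R2' = R2·R_L/(R2+R_L) = 1.020 kΩ.
Now apply the divider: V_out = 14.8 × 0.05508 = 0.8152 V.

V_out ≈ 0.815 V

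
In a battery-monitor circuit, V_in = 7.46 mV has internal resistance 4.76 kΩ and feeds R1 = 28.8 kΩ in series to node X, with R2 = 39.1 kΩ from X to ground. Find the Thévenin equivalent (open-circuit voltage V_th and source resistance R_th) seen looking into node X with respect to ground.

V_th ≈ 4.01 mV, R_th ≈ 18.1 kΩ

R1' = 4.76 + 28.8 = 33.56 kΩ (source resistance + R1).
With X open, the divider is unloaded: V_th = 7.46 × 39.1/72.66 = 4.014 mV.
Looking into X with the source shorted: R_th = R1'·R2/(R1'+R2) = 33.56 × 39.1/72.66 = 18.06 kΩ.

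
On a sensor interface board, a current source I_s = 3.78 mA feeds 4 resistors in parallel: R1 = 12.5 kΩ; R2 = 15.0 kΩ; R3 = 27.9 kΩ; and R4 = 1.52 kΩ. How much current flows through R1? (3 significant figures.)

I ≈ 0.360 mA

Total conductance ΣG = 1/12.5 + 1/15.0 + 1/27.9 + 1/1.52 = 0.8404 (units of 1/kΩ).
Current divider: I(R1) = I_s · G_k/ΣG = 3.78 × (0.08000/0.8404) = 3.78 × 0.09519 = 0.3598 mA.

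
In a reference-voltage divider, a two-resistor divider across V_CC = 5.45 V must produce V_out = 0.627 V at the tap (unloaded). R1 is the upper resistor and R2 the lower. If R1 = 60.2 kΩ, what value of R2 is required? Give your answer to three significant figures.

R2 ≈ 7.83 kΩ

Required fraction k = V_out/V_CC = 0.1150.
So R2 = R1 · V_out/(V_CC − V_out) = 60.2 × 0.627/(5.45 − 0.627) = 60.2 × 0.1300 = 7.826 kΩ.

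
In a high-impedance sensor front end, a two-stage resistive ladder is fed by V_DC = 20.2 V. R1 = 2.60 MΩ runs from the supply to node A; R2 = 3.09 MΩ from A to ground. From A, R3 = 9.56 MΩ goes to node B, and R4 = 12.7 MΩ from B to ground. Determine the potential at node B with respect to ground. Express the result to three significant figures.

The second stage (R3 + R4 = 22.26 MΩ) loads node A in parallel with R2.
Effective lower resistance at A: R2 ‖ 22.26 = 2.713 MΩ.
First divider: V_A = V_DC · 2.713/(2.60 + 2.713) = 10.32 V.
Stage 2 is unloaded, so V_B = V_A · R4/(R3+R4) = 10.32 × 12.7/22.26 = 5.885 V.

V_B ≈ 5.89 V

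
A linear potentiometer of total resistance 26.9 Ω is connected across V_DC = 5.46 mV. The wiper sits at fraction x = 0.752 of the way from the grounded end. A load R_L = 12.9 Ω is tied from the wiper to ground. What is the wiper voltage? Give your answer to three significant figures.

V_out ≈ 2.96 mV

The pot divides into 6.671 Ω above the wiper and 20.23 Ω below.
R_L loads the lower segment: effective lower R = 7.877 Ω.
Then V_out = V_DC · 7.877/(6.671 + 7.877) = 2.956 mV.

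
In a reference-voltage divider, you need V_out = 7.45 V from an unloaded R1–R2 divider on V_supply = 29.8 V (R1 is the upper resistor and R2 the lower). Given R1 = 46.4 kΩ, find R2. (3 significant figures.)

R2 ≈ 15.5 kΩ

V_out/V_supply = R2/(R1+R2) = 0.2500.
R2 = R1 · 0.2500/(1 − 0.2500) = 15.47 kΩ.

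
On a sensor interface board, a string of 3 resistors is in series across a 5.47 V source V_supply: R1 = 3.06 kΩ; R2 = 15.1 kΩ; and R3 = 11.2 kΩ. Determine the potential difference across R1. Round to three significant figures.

Total series resistance ΣR = 3.06 + 15.1 + 11.2 = 29.36 kΩ.
Voltage divider: V = V_supply · (3.060 / 29.36) = 5.47 × 0.1042 = 0.5701 V.

V ≈ 0.570 V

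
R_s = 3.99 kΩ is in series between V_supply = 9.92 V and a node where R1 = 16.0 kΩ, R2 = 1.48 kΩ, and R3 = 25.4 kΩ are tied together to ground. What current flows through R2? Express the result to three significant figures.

I ≈ 1.63 mA

Parallel bank: R_p = 1/(1/16.0 + 1/1.48 + 1/25.4) = 1.286 kΩ.
V_A = 9.92 × 1.286/5.276 = 2.418 V.
I(R2) = V_A / R2 = 2.418/1.48 = 1.634 mA.
(Equivalently: I_total = 1.880 mA, then current-divider fraction G_k/ΣG = 0.8690.)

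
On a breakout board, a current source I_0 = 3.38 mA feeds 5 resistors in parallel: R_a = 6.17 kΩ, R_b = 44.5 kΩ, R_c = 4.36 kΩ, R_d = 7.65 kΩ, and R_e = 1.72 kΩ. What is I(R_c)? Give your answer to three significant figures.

I ≈ 0.688 mA

Total conductance ΣG = 1/6.17 + 1/44.5 + 1/4.36 + 1/7.65 + 1/1.72 = 1.126 (units of 1/kΩ).
Current divider: I(R_c) = I_0 · G_k/ΣG = 3.38 × (0.2294/1.126) = 3.38 × 0.2037 = 0.6885 mA.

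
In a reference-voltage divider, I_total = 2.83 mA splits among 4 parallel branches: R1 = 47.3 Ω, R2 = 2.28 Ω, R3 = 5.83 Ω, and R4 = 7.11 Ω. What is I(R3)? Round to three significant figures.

Total conductance ΣG = 1/47.3 + 1/2.28 + 1/5.83 + 1/7.11 = 0.7719 (units of 1/Ω).
R3 takes the fraction G_k/ΣG = 0.1715/0.7719 = 0.2222, so I = 2.83 × 0.2222 = 0.6289 mA.

I ≈ 0.629 mA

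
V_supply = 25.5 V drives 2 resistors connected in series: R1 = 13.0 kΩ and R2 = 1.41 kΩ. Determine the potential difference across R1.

Total series resistance ΣR = 13.0 + 1.41 = 14.41 kΩ.
V = V_supply · R/ΣR = 25.5 × 0.9022 = 23.00 V.

V ≈ 23.0 V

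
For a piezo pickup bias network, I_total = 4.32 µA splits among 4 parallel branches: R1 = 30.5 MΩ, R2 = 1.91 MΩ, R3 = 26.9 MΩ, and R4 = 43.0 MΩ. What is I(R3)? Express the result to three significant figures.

I ≈ 0.260 µA

Conductances: ΣG = 1/30.5 + 1/1.91 + 1/26.9 + 1/43.0 = 0.6168 (1/MΩ).
By the current-divider rule, I = I_total · G_k/ΣG = 4.32 × 0.06027 = 0.2604 µA.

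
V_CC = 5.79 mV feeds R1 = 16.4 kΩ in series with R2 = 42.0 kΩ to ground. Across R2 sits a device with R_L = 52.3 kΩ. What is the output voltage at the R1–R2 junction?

V_out ≈ 3.40 mV

The load sits in parallel with R2, giving an effective lower resistance R2' = R2·R_L/(R2+R_L) = 23.29 kΩ.
Now apply the divider: V_out = 5.79 × 0.5868 = 3.398 mV.
(Unloaded it would be 4.16 mV; the load pulls it down.)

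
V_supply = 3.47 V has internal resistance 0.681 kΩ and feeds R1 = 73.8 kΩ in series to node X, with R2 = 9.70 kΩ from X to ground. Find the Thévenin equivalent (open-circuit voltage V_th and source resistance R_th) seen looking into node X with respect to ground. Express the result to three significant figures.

V_th ≈ 0.400 V, R_th ≈ 8.58 kΩ

R1' = 0.681 + 73.8 = 74.48 kΩ (source resistance + R1).
With X open, the divider is unloaded: V_th = 3.47 × 9.70/84.18 = 0.3998 V.
Zeroing V_supply shorts the top of R1' to ground, so R_th = R1' ‖ R2 = 8.582 kΩ.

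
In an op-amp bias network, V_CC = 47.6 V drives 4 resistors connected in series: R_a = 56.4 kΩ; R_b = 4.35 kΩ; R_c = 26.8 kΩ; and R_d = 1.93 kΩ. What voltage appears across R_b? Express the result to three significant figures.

Total series resistance ΣR = 56.4 + 4.35 + 26.8 + 1.93 = 89.48 kΩ.
V = V_CC · R/ΣR = 47.6 × 0.04861 = 2.314 V.

V ≈ 2.31 V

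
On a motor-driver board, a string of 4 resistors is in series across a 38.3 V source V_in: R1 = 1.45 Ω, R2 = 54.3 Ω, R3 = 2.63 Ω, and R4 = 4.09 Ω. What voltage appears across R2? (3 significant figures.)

Total series resistance ΣR = 1.45 + 54.3 + 2.63 + 4.09 = 62.47 Ω.
Voltage divider: V = V_in · (54.30 / 62.47) = 38.3 × 0.8692 = 33.29 V.

V ≈ 33.3 V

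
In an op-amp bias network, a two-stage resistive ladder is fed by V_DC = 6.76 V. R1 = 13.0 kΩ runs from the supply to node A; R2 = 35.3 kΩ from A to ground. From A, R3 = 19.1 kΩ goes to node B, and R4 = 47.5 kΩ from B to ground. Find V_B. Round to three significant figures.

Node A sees R2 in parallel with the series input of stage 2, R3 + R4 = 66.60 kΩ.
Effective lower resistance at A: R2 ‖ 66.60 = 23.07 kΩ.
So V_A = 6.76 × 0.6396 = 4.324 V.
Stage 2 is unloaded, so V_B = V_A · R4/(R3+R4) = 4.324 × 47.5/66.60 = 3.084 V.

V_B ≈ 3.08 V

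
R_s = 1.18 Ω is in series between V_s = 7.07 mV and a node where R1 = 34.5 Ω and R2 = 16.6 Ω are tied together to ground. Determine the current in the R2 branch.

Combine the parallel branches: R_p = (1/34.5 + 1/16.6)⁻¹ = 11.21 Ω.
Node voltage V_A = V_s · R_p/(R_s + R_p) = 7.07 × 0.9047 = 6.397 mV.
I(R2) = V_A / R2 = 6.397/16.6 = 0.3853 mA.

I ≈ 0.385 mA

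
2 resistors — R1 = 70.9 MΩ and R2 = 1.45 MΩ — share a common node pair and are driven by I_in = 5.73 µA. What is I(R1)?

For two parallel branches, I_k = I_in · (other R)/(sum of R).
So I = 5.73 × 1.45/72.35 = 0.1148 µA.

I ≈ 0.115 µA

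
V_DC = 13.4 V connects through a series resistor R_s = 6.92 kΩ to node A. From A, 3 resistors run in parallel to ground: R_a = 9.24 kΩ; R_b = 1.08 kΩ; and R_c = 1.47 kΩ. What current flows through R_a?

I ≈ 0.113 mA

Equivalent of the parallel group: R_p = 0.5833 kΩ.
Node voltage V_A = V_DC · R_p/(R_s + R_p) = 13.4 × 0.07774 = 1.042 V.
I(R_a) = V_A / R_a = 1.042/9.24 = 0.1127 mA.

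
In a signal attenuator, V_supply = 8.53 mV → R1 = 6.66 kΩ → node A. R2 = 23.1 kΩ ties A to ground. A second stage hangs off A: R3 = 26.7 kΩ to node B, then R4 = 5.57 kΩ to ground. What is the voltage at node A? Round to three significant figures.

V_A ≈ 5.71 mV

The second stage (R3 + R4 = 32.27 kΩ) loads node A in parallel with R2.
Effective lower resistance at A: R2 ‖ 32.27 = 13.46 kΩ.
First divider: V_A = V_supply · 13.46/(6.66 + 13.46) = 5.707 mV.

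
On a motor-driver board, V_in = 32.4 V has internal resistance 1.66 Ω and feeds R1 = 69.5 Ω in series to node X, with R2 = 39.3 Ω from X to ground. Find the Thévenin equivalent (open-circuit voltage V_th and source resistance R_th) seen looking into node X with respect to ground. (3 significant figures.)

R1' = 1.66 + 69.5 = 71.16 Ω (source resistance + R1).
V_th is the unloaded tap voltage: V_in · R2/(R1'+R2) = 32.4 × 0.3558 = 11.53 V.
Looking into X with the source shorted: R_th = R1'·R2/(R1'+R2) = 71.16 × 39.3/110.5 = 25.32 Ω.

V_th ≈ 11.5 V, R_th ≈ 25.3 Ω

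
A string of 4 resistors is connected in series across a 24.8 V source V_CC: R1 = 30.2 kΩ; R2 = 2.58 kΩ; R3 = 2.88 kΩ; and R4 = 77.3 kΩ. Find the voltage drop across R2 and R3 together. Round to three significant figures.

ΣR = 30.2 + 2.58 + 2.88 + 77.3 = 113.0 kΩ.
R_{R2..R3} = 2.58 + 2.88 = 5.460 kΩ.
By the voltage-divider rule, V = 24.8 × 5.460/113.0 = 1.199 V.

V ≈ 1.20 V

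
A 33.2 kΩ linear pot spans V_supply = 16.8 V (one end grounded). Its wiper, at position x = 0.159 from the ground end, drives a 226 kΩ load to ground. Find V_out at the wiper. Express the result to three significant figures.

V_out ≈ 2.62 V

The pot divides into 27.92 kΩ above the wiper and 5.279 kΩ below.
Lower segment in parallel with the load: 5.279 ‖ 226 = 5.158 kΩ.
V_out = 16.8 × 5.158/(27.92 + 5.158) = 2.620 V.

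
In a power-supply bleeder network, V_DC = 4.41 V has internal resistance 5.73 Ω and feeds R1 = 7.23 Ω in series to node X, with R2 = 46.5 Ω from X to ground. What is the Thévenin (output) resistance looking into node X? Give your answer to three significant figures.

R1' = 5.73 + 7.23 = 12.96 Ω (source resistance + R1).
Zeroing V_DC shorts the top of R1' to ground, so R_th = R1' ‖ R2 = 10.14 Ω.

R_th ≈ 10.1 Ω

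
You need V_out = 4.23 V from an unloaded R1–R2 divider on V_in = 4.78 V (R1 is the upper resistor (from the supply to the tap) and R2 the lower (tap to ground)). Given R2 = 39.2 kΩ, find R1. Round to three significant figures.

R1 ≈ 5.10 kΩ

The divider ratio is R2/(R1+R2) = 4.23/4.78 = 0.8849.
So R1 = R2 · (V_in/V_out − 1) = 39.2 × (4.78/4.23 − 1) = 39.2 × 0.1300 = 5.097 kΩ.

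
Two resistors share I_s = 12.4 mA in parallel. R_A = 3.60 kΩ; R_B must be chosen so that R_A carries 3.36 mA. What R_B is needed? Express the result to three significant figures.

In a two-way split, I_A/I_s = R_B/(R_A + R_B).
3.36/12.4 = R_B/(R_A + R_B) → R_B = R_A · (0.2710)/(1 − 0.2710) = 3.60 × 0.3717 = 1.338 kΩ.

R_B ≈ 1.34 kΩ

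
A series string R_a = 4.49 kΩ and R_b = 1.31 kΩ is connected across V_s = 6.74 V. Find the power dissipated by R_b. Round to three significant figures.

P ≈ 1.77 mW

The common current is I = 6.74/5.800 = 1.162 mA.
P = I²R = 1.350 × 1.31 = 1.769 mW.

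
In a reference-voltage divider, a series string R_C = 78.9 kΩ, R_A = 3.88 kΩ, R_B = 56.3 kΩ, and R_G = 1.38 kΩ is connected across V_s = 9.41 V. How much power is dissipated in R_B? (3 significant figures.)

P ≈ 0.253 mW

The common current is I = 9.41/140.5 = 0.06699 mA.
P = I²R = 0.004488 × 56.3 = 0.2527 mW.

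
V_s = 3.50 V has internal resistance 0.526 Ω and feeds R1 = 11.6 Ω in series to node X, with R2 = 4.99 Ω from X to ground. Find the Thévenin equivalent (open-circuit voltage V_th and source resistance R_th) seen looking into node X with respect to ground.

V_th ≈ 1.02 V, R_th ≈ 3.54 Ω

R1' = 0.526 + 11.6 = 12.13 Ω (source resistance + R1).
Open-circuit (no load on X): V_th = V_s · R2/(R1' + R2) = 3.50 × 4.99/(12.13 + 4.99) = 1.020 V.
With V_s suppressed (replaced by a short), R_th = R1' ‖ R2 = (12.13 × 4.99)/(12.13 + 4.99) = 3.535 Ω.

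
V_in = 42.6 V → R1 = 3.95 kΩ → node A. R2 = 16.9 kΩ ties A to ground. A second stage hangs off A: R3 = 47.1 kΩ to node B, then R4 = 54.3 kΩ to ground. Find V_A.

Looking into the second stage from A: R3 + R4 = 101.4 kΩ appears in parallel with R2.
Effective lower resistance at A: R2 ‖ 101.4 = 14.49 kΩ.
So V_A = 42.6 × 0.7857 = 33.47 V.

V_A ≈ 33.5 V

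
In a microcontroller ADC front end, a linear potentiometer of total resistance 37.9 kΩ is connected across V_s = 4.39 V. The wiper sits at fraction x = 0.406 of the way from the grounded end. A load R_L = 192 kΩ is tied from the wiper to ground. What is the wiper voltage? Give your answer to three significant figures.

V_out ≈ 1.70 V

Lower segment x·R_p = 15.39 kΩ; upper segment (1−x)·R_p = 22.51 kΩ.
(x·R_p) ‖ R_L = 14.25 kΩ.
V_out = 4.39 × 14.25/(22.51 + 14.25) = 1.701 V.
(Unloaded: V_out = x·V_s = 1.78 V.)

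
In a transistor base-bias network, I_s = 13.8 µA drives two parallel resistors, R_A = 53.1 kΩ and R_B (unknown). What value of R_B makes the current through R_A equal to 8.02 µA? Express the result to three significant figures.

In a two-way split, I_A/I_s = R_B/(R_A + R_B).
With f = 0.5812, R_B = R_A · f/(1−f) = 53.1 × 1.388 = 73.68 kΩ.

R_B ≈ 73.7 kΩ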